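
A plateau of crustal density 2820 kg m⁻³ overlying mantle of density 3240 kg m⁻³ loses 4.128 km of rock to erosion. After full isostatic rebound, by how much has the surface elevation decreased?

0.535 km

Rebound u = e ρ_c/ρ_m = 4.128 km × 2820/3240 = 3.593 km.
Net surface drop = e − u = 4.128 km − 3.593 km = e (ρ_m − ρ_c)/ρ_m = 0.535 km.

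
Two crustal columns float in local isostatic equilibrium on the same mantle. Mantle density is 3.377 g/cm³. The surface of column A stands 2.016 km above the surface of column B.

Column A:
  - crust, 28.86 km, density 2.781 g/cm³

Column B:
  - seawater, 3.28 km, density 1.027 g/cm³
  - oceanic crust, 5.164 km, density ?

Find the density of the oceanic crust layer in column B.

Take the compensation level at the base of the deeper column (depth z_c below the surface of column A) and equate Σ ρ_i t_i down to z_c; mantle fills any gap and the z_c terms cancel.
Column A: 28.86×2.781 + (z_c − 28.86)×3.377
Column B: 2.016×0 + 3.28×1.027 + 5.164×ρ + (z_c − 2.016 − 8.444)×3.377
The z_c×3.377 term appears on both sides and cancels. Collect the known terms of each column as K = Σ(ρt)_known − 3.377 × (depth of known layers): K_A = 80.25966 − 3.377×28.86 = −17.20056; K_B = 3.36856 − 3.377×(2.016 + 8.444) = −31.95486.
Balance: K_A = K_B + 5.164×ρ, so ρ = (K_A − K_B)/5.164 = 14.7543/5.164 = 2.86 g/cm³.

2.86 g/cm³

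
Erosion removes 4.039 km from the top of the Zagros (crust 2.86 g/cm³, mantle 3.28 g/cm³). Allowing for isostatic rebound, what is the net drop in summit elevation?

Rebound u = e ρ_c/ρ_m = 4.039 km × 2.86/3.28 = 3.522 km.
Net surface drop = e − u = 4.039 km − 3.522 km = e (ρ_m − ρ_c)/ρ_m = 0.517 km.

0.517 km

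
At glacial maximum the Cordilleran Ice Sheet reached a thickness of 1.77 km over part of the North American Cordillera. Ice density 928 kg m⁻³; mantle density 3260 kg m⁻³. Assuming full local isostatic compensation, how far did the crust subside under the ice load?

0.504 km

Equating mass per unit area of the two columns: the ice load ρ_ice t is balanced by mantle displaced below, ρ_m s.
s = t ρ_ice / ρ_m = 1.77 km × 928/3260 = 0.504 km.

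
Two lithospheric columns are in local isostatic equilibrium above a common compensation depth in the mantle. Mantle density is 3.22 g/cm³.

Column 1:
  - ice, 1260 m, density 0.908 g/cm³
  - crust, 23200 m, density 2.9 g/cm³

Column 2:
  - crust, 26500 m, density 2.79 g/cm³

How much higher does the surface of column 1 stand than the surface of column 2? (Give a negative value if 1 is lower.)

For any compensation level in the mantle, the mantle terms cancel and isostasy reduces to e = (Σt_1 − Σt_2) − (Σ(ρt)_1 − Σ(ρt)_2) / ρ_m.
Σt_1 = 24460 m; Σt_2 = 26500 m; Σ(ρt)_1 = 68424.08; Σ(ρt)_2 = 73935 (in m·g/cm³).
e = (24460 − 26500) − (68424.08 − 73935) / 3.22 = −329 m.

−329 m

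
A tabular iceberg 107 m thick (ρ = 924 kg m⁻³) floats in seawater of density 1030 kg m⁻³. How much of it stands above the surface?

Floating equilibrium: submerged depth d = t ρ_obj/ρ_fluid = 107 m × 924/1030 = 95.99 m.
Freeboard = t − d = 107 m − 95.99 m = 11 m.

11 m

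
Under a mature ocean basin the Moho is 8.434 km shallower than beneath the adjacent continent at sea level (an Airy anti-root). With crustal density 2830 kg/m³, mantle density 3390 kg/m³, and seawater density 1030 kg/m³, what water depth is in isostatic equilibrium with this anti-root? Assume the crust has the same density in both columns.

Replacing a thickness d of crust by seawater at the top must be balanced by replacing crust with mantle at the base: d (ρ_c − ρ_w) = a (ρ_m − ρ_c).
d = a (ρ_m − ρ_c)/(ρ_c − ρ_w) = 8.434 km × 560/1800 = 2.62 km.

2.62 km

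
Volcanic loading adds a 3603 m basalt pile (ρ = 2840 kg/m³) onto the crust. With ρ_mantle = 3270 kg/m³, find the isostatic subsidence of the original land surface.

Subaerial loading: s = t ρ_load / ρ_m.
s = 3603 m × 2840/3270 = 3130 m.

3130 m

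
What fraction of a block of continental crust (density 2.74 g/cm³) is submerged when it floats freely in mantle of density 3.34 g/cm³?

0.82

Submerged fraction = ρ_obj/ρ_fluid = 2.74/3.34 = 0.82.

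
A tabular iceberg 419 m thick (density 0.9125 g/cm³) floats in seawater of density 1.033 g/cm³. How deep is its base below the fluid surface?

370 m

Draft d = t ρ_obj/ρ_fluid = 419 m × 0.9125/1.033 = 370 m.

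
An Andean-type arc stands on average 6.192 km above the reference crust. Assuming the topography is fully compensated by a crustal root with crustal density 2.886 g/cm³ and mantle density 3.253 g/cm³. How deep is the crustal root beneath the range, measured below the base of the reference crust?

48.7 km

Equating mass per unit area of the two columns: the weight of the topography is balanced by the buoyancy of the root, ρ_c h = (ρ_m − ρ_c) r.
r = h · ρ_c / (ρ_m − ρ_c) = 6.192 km × 2.886 / (3.253 − 2.886) = 48.7 km.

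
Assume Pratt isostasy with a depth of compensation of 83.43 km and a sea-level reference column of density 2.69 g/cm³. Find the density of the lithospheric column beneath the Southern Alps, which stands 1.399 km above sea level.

2.65 g/cm³

Pratt balance: ρ_ref D = ρ (D + h).
ρ = ρ_ref D/(D + h) = 2.69 × 83.43 km/(83.43 km + 1.399 km) = 2.65 g/cm³.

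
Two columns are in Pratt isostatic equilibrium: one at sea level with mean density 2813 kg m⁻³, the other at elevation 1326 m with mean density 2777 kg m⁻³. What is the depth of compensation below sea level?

102000 m

ρ_ref D = ρ (D + h) → D (ρ_ref − ρ) = ρ h.
D = ρ h/(ρ_ref − ρ) = 2777 × 1326 m/(2813 − 2777) = 102000 m.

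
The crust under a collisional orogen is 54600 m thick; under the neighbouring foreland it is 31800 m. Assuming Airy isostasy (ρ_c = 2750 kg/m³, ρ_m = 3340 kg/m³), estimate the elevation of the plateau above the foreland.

4030 m

Excess crust Δ = 54600 m − 31800 m = 22800 m, split between elevation h and root r with h + r = Δ.
Airy balance ρ_c h = (ρ_m − ρ_c) r gives r = h ρ_c/(ρ_m − ρ_c), so h (1 + ρ_c/(ρ_m − ρ_c)) = Δ, i.e. h = Δ (ρ_m − ρ_c)/ρ_m.
h = 22800 m × 590/3340 = 4030 m.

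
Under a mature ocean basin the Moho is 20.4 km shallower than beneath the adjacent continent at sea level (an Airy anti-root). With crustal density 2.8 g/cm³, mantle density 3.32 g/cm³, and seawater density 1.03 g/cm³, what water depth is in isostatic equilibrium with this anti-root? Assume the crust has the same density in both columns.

5.99 km

Replacing a thickness d of crust by seawater at the top must be balanced by replacing crust with mantle at the base: d (ρ_c − ρ_w) = a (ρ_m − ρ_c).
d = a (ρ_m − ρ_c)/(ρ_c − ρ_w) = 20.4 km × 0.52/1.77 = 5.99 km.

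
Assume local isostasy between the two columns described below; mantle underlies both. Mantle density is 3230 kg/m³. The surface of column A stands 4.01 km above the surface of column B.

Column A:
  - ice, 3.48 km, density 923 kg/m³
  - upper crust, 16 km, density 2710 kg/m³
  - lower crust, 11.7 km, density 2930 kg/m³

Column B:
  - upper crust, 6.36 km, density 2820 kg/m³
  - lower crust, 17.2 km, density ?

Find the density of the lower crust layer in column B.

Take the compensation level at the base of the deeper column (depth z_c below the surface of column A) and equate Σ ρ_i t_i down to z_c; mantle fills any gap and the z_c terms cancel.
Column A: 3.48×923 + 16×2710 + 11.7×2930 + (z_c − 31.18)×3230
Column B: 4.01×0 + 6.36×2820 + 17.2×ρ + (z_c − 4.01 − 23.56)×3230
The z_c×3230 term appears on both sides and cancels. Collect the known terms of each column as K = Σ(ρt)_known − 3230 × (depth of known layers): K_A = 80853.04 − 3230×31.18 = −19858.36; K_B = 17935.2 − 3230×(4.01 + 23.56) = −71115.9.
Balance: K_A = K_B + 17.2×ρ, so ρ = (K_A − K_B)/17.2 = 51257.5/17.2 = 2980 kg/m³.

2980 kg/m³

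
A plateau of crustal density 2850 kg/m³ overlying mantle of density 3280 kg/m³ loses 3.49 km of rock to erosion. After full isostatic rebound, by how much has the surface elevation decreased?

Rebound u = e ρ_c/ρ_m = 3.49 km × 2850/3280 = 3.032 km.
Net surface drop = e − u = 3.49 km − 3.032 km = e (ρ_m − ρ_c)/ρ_m = 0.458 km.

0.458 km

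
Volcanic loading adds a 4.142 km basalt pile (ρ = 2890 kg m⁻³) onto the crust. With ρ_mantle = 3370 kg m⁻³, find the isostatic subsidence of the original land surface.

3.55 km

Subaerial loading: s = t ρ_load / ρ_m.
s = 4.142 km × 2890/3370 = 3.55 km.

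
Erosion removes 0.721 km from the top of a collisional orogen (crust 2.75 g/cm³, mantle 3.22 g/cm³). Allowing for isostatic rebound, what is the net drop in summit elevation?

0.105 km

Rebound u = e ρ_c/ρ_m = 0.721 km × 2.75/3.22 = 0.6158 km.
Net surface drop = e − u = 0.721 km − 0.6158 km = e (ρ_m − ρ_c)/ρ_m = 0.105 km.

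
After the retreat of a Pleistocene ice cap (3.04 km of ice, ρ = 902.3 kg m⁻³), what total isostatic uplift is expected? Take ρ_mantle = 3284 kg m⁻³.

0.835 km

Removing the load lets mantle flow back in; uplift u satisfies ρ_ice t = ρ_m u.
u = t ρ_ice/ρ_m = 3.04 km × 902.3/3284 = 0.835 km.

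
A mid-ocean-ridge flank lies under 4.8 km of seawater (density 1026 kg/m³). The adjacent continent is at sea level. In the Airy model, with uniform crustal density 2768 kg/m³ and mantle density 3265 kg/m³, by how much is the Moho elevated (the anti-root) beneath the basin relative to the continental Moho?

16.8 km

By Archimedes' principle applied to the lithosphere: replacing crust with seawater at the top is compensated by replacing crust with mantle at the base: d (ρ_c − ρ_w) = a (ρ_m − ρ_c).
a = d (ρ_c − ρ_w)/(ρ_m − ρ_c) = 4.8 km × 1742/497 = 16.8 km.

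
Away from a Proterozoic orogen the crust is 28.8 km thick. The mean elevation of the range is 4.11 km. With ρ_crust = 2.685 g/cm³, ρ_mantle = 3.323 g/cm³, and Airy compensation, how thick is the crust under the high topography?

50.2 km

Root depth r = h ρ_c / (ρ_m − ρ_c) = 4.11 km × 2.685 / 0.638 = 17.3 km.
Total thickness = T + h + r = 28.8 km + 4.11 km + 17.3 km = 50.2 km.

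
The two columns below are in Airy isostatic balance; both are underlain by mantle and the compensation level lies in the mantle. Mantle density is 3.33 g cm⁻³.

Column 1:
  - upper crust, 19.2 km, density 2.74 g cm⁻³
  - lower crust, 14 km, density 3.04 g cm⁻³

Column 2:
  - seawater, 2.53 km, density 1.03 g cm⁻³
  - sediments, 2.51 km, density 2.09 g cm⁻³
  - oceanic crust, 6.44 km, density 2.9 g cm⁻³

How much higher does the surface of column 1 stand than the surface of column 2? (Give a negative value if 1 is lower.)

For any compensation level in the mantle, the mantle terms cancel and isostasy reduces to e = (Σt_1 − Σt_2) − (Σ(ρt)_1 − Σ(ρt)_2) / ρ_m.
Σt_1 = 33.2 km; Σt_2 = 11.48 km; Σ(ρt)_1 = 95.168; Σ(ρt)_2 = 26.5278 (in km·g cm⁻³).
e = (33.2 − 11.48) − (95.168 − 26.5278) / 3.33 = 1.11 km.

1.11 km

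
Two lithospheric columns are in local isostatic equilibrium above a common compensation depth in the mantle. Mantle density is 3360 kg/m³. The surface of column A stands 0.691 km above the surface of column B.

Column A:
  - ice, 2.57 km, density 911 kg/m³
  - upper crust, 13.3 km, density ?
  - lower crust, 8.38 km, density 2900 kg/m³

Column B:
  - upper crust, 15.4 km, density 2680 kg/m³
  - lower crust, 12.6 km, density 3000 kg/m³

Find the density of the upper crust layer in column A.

Take the compensation level at the base of the deeper column (depth z_c below the surface of column A) and equate Σ ρ_i t_i down to z_c; mantle fills any gap and the z_c terms cancel.
Column A: 2.57×911 + 13.3×ρ + 8.38×2900 + (z_c − 24.25)×3360
Column B: 0.691×0 + 15.4×2680 + 12.6×3000 + (z_c − 0.691 − 28)×3360
The z_c×3360 term appears on both sides and cancels. Collect the known terms of each column as K = Σ(ρt)_known − 3360 × (depth of known layers): K_A = 26643.27 − 3360×24.25 = −54836.73; K_B = 79072 − 3360×(0.691 + 28) = −17329.76.
Balance: K_A + 13.3×ρ = K_B, so ρ = (K_B − K_A)/13.3 = 37507/13.3 = 2820 kg/m³.

2820 kg/m³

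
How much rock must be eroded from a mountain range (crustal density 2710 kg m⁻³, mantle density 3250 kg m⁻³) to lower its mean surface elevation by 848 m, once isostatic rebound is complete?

Net drop Δ = e − u = e − e ρ_c/ρ_m = e (ρ_m − ρ_c)/ρ_m.
e = Δ ρ_m/(ρ_m − ρ_c) = 848 m × 3250/540 = 5100 m.

5100 m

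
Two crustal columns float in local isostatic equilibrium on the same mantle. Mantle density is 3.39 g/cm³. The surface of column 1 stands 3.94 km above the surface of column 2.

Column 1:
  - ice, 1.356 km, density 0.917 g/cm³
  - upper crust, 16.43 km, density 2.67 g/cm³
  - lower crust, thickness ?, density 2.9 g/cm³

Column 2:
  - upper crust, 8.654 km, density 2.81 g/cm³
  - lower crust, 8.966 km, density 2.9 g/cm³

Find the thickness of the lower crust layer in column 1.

Take the compensation level at the base of the deeper column (depth z_c below the surface of column 1) and equate Σ ρ_i t_i down to z_c; mantle fills any gap and the z_c terms cancel.
Column 1: 1.356×0.917 + 16.43×2.67 + x×2.9 + (z_c − 17.786 − x)×3.39
Column 2: 3.94×0 + 8.654×2.81 + 8.966×2.9 + (z_c − 3.94 − 17.62)×3.39
The z_c×3.39 term appears on both sides and cancels. Collect the known terms of each column as K = Σ(ρt)_known − 3.39 × (depth of known layers): K_1 = 45.111552 − 3.39×17.786 = −15.182988; K_2 = 50.31914 − 3.39×(3.94 + 17.62) = −22.76926.
Balance: K_1 − x×(3.39 − 2.9) = K_2, so x = (K_1 − K_2)/(3.39 − 2.9) = 7.58627/0.49 = 15.5 km.

15.5 km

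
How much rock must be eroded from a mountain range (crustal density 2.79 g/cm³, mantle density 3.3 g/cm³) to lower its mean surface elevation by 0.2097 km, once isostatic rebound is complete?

1.36 km

Net drop Δ = e − u = e − e ρ_c/ρ_m = e (ρ_m − ρ_c)/ρ_m.
e = Δ ρ_m/(ρ_m − ρ_c) = 0.2097 km × 3.3/0.51 = 1.36 km.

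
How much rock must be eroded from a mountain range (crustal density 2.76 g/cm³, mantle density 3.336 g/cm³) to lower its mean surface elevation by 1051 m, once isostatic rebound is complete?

Net drop Δ = e − u = e − e ρ_c/ρ_m = e (ρ_m − ρ_c)/ρ_m.
e = Δ ρ_m/(ρ_m − ρ_c) = 1051 m × 3.336/0.576 = 6090 m.

6090 m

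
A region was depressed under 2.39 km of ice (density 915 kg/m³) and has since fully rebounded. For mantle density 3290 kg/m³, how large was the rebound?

0.665 km

Removing the load lets mantle flow back in; uplift u satisfies ρ_ice t = ρ_m u.
u = t ρ_ice/ρ_m = 2.39 km × 915/3290 = 0.665 km.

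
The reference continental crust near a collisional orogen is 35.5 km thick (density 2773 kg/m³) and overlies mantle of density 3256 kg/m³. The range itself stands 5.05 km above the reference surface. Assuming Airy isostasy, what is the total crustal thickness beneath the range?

69.5 km

Root depth r = h ρ_c / (ρ_m − ρ_c) = 5.05 km × 2773 / 483 = 28.99 km.
Total thickness = T + h + r = 35.5 km + 5.05 km + 28.99 km = 69.5 km.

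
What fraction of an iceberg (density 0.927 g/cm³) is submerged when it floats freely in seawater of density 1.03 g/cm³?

Submerged fraction = ρ_obj/ρ_fluid = 0.927/1.03 = 90%.

90%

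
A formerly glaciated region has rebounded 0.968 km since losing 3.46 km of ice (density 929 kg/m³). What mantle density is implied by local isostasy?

3320 kg/m³

ρ_m = ρ_ice t / u = 929 × 3.46 km/0.968 km = 3320 kg/m³.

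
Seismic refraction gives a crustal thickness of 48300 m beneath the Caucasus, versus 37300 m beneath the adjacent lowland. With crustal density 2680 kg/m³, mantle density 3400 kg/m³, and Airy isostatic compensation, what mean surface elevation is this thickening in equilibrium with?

Excess crust Δ = 48300 m − 37300 m = 11000 m, split between elevation h and root r with h + r = Δ.
Airy balance ρ_c h = (ρ_m − ρ_c) r gives r = h ρ_c/(ρ_m − ρ_c), so h (1 + ρ_c/(ρ_m − ρ_c)) = Δ, i.e. h = Δ (ρ_m − ρ_c)/ρ_m.
h = 11000 m × 720/3400 = 2330 m.

2330 m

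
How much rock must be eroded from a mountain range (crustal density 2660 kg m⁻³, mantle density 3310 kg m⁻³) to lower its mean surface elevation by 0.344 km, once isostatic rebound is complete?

Net drop Δ = e − u = e − e ρ_c/ρ_m = e (ρ_m − ρ_c)/ρ_m.
e = Δ ρ_m/(ρ_m − ρ_c) = 0.344 km × 3310/650 = 1.75 km.

1.75 km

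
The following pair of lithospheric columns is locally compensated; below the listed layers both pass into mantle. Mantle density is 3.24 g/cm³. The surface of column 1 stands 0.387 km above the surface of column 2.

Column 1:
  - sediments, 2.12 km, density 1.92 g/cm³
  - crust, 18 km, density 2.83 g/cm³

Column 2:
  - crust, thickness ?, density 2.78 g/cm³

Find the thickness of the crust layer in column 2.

Take the compensation level at the base of the deeper column (depth z_c below the surface of column 1) and equate Σ ρ_i t_i down to z_c; mantle fills any gap and the z_c terms cancel.
Column 1: 2.12×1.92 + 18×2.83 + (z_c − 20.12)×3.24
Column 2: 0.387×0 + x×2.78 + (z_c − 0.387 − 0 − x)×3.24
The z_c×3.24 term appears on both sides and cancels. Collect the known terms of each column as K = Σ(ρt)_known − 3.24 × (depth of known layers): K_1 = 55.0104 − 3.24×20.12 = −10.1784; K_2 = 0 − 3.24×(0.387 + 0) = −1.25388.
Balance: K_1 = K_2 − x×(3.24 − 2.78), so x = (K_2 − K_1)/(3.24 − 2.78) = 8.92452/0.46 = 19.4 km.

19.4 km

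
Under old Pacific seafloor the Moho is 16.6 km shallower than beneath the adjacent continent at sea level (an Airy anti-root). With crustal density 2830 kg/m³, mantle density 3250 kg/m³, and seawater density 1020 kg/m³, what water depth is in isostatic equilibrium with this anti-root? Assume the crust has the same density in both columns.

Replacing a thickness d of crust by seawater at the top must be balanced by replacing crust with mantle at the base: d (ρ_c − ρ_w) = a (ρ_m − ρ_c).
d = a (ρ_m − ρ_c)/(ρ_c − ρ_w) = 16.6 km × 420/1810 = 3.85 km.

3.85 km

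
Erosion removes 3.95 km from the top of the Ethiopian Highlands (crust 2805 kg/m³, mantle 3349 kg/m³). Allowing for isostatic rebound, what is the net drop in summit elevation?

Rebound u = e ρ_c/ρ_m = 3.95 km × 2805/3349 = 3.308 km.
Net surface drop = e − u = 3.95 km − 3.308 km = e (ρ_m − ρ_c)/ρ_m = 0.642 km.

0.642 km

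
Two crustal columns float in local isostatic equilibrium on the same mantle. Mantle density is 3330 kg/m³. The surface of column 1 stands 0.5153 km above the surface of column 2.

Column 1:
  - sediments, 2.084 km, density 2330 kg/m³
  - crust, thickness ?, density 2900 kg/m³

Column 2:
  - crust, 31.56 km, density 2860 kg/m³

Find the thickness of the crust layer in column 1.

Take the compensation level at the base of the deeper column (depth z_c below the surface of column 1) and equate Σ ρ_i t_i down to z_c; mantle fills any gap and the z_c terms cancel.
Column 1: 2.084×2330 + x×2900 + (z_c − 2.084 − x)×3330
Column 2: 0.5153×0 + 31.56×2860 + (z_c − 0.5153 − 31.56)×3330
The z_c×3330 term appears on both sides and cancels. Collect the known terms of each column as K = Σ(ρt)_known − 3330 × (depth of known layers): K_1 = 4855.72 − 3330×2.084 = −2084; K_2 = 90261.6 − 3330×(0.5153 + 31.56) = −16549.149.
Balance: K_1 − x×(3330 − 2900) = K_2, so x = (K_1 − K_2)/(3330 − 2900) = 14465.1/430 = 33.6 km.

33.6 km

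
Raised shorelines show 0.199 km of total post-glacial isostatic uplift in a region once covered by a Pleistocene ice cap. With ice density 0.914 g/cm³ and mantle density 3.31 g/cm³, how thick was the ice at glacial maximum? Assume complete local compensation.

u = t ρ_ice/ρ_m → t = u ρ_m/ρ_ice = 0.199 km × 3.31/0.914 = 0.721 km.

0.721 km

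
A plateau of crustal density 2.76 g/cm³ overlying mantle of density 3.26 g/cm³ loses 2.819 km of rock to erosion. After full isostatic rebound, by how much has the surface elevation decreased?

0.432 km

Rebound u = e ρ_c/ρ_m = 2.819 km × 2.76/3.26 = 2.387 km.
Net surface drop = e − u = 2.819 km − 2.387 km = e (ρ_m − ρ_c)/ρ_m = 0.432 km.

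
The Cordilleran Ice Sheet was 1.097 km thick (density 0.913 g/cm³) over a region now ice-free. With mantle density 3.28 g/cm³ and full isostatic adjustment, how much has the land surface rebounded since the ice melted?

Removing the load lets mantle flow back in; uplift u satisfies ρ_ice t = ρ_m u.
u = t ρ_ice/ρ_m = 1.097 km × 0.913/3.28 = 0.305 km.

0.305 km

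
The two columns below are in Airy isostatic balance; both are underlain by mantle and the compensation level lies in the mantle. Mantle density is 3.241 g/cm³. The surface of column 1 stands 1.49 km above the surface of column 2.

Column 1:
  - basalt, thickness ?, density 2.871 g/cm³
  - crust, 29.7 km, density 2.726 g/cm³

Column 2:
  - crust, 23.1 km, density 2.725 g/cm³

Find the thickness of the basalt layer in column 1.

3.93 km

Take the compensation level at the base of the deeper column (depth z_c below the surface of column 1) and equate Σ ρ_i t_i down to z_c; mantle fills any gap and the z_c terms cancel.
Column 1: x×2.871 + 29.7×2.726 + (z_c − 29.7 − x)×3.241
Column 2: 1.49×0 + 23.1×2.725 + (z_c − 1.49 − 23.1)×3.241
The z_c×3.241 term appears on both sides and cancels. Collect the known terms of each column as K = Σ(ρt)_known − 3.241 × (depth of known layers): K_1 = 80.9622 − 3.241×29.7 = −15.2955; K_2 = 62.9475 − 3.241×(1.49 + 23.1) = −16.74869.
Balance: K_1 − x×(3.241 − 2.871) = K_2, so x = (K_1 − K_2)/(3.241 − 2.871) = 1.45319/0.37 = 3.93 km.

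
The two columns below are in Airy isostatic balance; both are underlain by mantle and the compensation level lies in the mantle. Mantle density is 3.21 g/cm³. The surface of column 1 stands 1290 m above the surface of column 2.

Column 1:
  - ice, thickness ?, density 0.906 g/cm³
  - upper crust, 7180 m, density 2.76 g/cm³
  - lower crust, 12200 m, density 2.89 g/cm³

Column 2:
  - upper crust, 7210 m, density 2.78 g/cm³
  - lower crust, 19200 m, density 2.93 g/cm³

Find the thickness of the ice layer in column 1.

2380 m

Take the compensation level at the base of the deeper column (depth z_c below the surface of column 1) and equate Σ ρ_i t_i down to z_c; mantle fills any gap and the z_c terms cancel.
Column 1: x×0.906 + 7180×2.76 + 12200×2.89 + (z_c − 19380 − x)×3.21
Column 2: 1290×0 + 7210×2.78 + 19200×2.93 + (z_c − 1290 − 26410)×3.21
The z_c×3.21 term appears on both sides and cancels. Collect the known terms of each column as K = Σ(ρt)_known − 3.21 × (depth of known layers): K_1 = 55074.8 − 3.21×19380 = −7135; K_2 = 76299.8 − 3.21×(1290 + 26410) = −12617.2.
Balance: K_1 − x×(3.21 − 0.906) = K_2, so x = (K_1 − K_2)/(3.21 − 0.906) = 5482.2/2.304 = 2380 m.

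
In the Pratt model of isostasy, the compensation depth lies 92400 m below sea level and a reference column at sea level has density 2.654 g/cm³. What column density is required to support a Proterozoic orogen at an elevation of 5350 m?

2.51 g/cm³

Pratt balance: ρ_ref D = ρ (D + h).
ρ = ρ_ref D/(D + h) = 2.654 × 92400 m/(92400 m + 5350 m) = 2.51 g/cm³.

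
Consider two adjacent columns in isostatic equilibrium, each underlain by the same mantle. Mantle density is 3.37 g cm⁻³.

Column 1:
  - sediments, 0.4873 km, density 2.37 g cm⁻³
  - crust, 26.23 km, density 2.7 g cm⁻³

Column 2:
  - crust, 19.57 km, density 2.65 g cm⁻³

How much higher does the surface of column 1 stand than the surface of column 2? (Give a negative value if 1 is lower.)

1.18 km

For any compensation level in the mantle, the mantle terms cancel and isostasy reduces to e = (Σt_1 − Σt_2) − (Σ(ρt)_1 − Σ(ρt)_2) / ρ_m.
Σt_1 = 26.7173 km; Σt_2 = 19.57 km; Σ(ρt)_1 = 71.975901; Σ(ρt)_2 = 51.8605 (in km·g cm⁻³).
e = (26.7173 − 19.57) − (71.975901 − 51.8605) / 3.37 = 1.18 km.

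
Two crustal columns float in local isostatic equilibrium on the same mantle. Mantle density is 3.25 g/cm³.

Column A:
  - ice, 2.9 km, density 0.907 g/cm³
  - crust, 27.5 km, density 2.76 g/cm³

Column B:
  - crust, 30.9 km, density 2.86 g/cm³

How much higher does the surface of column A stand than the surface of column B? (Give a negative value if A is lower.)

For any compensation level in the mantle, the mantle terms cancel and isostasy reduces to e = (Σt_A − Σt_B) − (Σ(ρt)_A − Σ(ρt)_B) / ρ_m.
Σt_A = 30.4 km; Σt_B = 30.9 km; Σ(ρt)_A = 78.5303; Σ(ρt)_B = 88.374 (in km·g/cm³).
e = (30.4 − 30.9) − (78.5303 − 88.374) / 3.25 = 2.53 km.

2.53 km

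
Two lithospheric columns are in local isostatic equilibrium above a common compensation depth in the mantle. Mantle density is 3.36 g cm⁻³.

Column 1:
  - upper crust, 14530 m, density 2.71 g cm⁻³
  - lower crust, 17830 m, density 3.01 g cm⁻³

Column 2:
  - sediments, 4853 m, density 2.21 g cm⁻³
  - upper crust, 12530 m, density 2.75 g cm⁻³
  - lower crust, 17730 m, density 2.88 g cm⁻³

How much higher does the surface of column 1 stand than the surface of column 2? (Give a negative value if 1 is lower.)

For any compensation level in the mantle, the mantle terms cancel and isostasy reduces to e = (Σt_1 − Σt_2) − (Σ(ρt)_1 − Σ(ρt)_2) / ρ_m.
Σt_1 = 32360 m; Σt_2 = 35113 m; Σ(ρt)_1 = 93044.6; Σ(ρt)_2 = 96245.03 (in m·g cm⁻³).
e = (32360 − 35113) − (93044.6 − 96245.03) / 3.36 = −1800 m.

−1800 m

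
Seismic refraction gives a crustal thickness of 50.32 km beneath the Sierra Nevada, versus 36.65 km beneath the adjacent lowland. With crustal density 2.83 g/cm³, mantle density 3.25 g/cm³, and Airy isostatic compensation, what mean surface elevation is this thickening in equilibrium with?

1.77 km

Excess crust Δ = 50.32 km − 36.65 km = 13.67 km, split between elevation h and root r with h + r = Δ.
Airy balance ρ_c h = (ρ_m − ρ_c) r gives r = h ρ_c/(ρ_m − ρ_c), so h (1 + ρ_c/(ρ_m − ρ_c)) = Δ, i.e. h = Δ (ρ_m − ρ_c)/ρ_m.
h = 13.67 km × 0.42/3.25 = 1.77 km.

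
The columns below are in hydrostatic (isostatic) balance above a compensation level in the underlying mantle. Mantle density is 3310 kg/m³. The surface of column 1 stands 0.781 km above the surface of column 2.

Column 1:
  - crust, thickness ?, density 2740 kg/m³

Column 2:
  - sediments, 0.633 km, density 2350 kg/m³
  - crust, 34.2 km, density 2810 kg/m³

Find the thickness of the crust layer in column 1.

35.6 km

Take the compensation level at the base of the deeper column (depth z_c below the surface of column 1) and equate Σ ρ_i t_i down to z_c; mantle fills any gap and the z_c terms cancel.
Column 1: x×2740 + (z_c − 0 − x)×3310
Column 2: 0.781×0 + 0.633×2350 + 34.2×2810 + (z_c − 0.781 − 34.833)×3310
The z_c×3310 term appears on both sides and cancels. Collect the known terms of each column as K = Σ(ρt)_known − 3310 × (depth of known layers): K_1 = 0 − 3310×0 = 0; K_2 = 97589.55 − 3310×(0.781 + 34.833) = −20292.79.
Balance: K_1 − x×(3310 − 2740) = K_2, so x = (K_1 − K_2)/(3310 − 2740) = 20292.8/570 = 35.6 km.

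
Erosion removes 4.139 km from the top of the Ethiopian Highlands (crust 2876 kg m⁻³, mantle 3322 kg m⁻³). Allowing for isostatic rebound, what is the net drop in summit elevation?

Rebound u = e ρ_c/ρ_m = 4.139 km × 2876/3322 = 3.583 km.
Net surface drop = e − u = 4.139 km − 3.583 km = e (ρ_m − ρ_c)/ρ_m = 0.556 km.

0.556 km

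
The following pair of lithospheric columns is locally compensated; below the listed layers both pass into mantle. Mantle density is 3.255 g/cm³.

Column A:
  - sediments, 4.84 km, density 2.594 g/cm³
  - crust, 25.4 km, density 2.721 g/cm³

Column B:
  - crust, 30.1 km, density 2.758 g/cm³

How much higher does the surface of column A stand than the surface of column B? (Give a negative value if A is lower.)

0.554 km

For any compensation level in the mantle, the mantle terms cancel and isostasy reduces to e = (Σt_A − Σt_B) − (Σ(ρt)_A − Σ(ρt)_B) / ρ_m.
Σt_A = 30.24 km; Σt_B = 30.1 km; Σ(ρt)_A = 81.66836; Σ(ρt)_B = 83.0158 (in km·g/cm³).
e = (30.24 − 30.1) − (81.66836 − 83.0158) / 3.255 = 0.554 km.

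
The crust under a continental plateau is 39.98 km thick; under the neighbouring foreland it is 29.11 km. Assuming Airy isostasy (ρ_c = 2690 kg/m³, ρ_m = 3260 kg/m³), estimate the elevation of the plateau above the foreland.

Excess crust Δ = 39.98 km − 29.11 km = 10.87 km, split between elevation h and root r with h + r = Δ.
Airy balance ρ_c h = (ρ_m − ρ_c) r gives r = h ρ_c/(ρ_m − ρ_c), so h (1 + ρ_c/(ρ_m − ρ_c)) = Δ, i.e. h = Δ (ρ_m − ρ_c)/ρ_m.
h = 10.87 km × 570/3260 = 1.9 km.

1.9 km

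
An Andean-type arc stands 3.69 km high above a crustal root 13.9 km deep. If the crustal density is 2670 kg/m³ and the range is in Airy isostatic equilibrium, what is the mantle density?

Airy balance: ρ_c h = (ρ_m − ρ_c) r → ρ_m = ρ_c (1 + h/r).
ρ_m = 2670 × (1 + 3.69 km/13.9 km) = 3380 kg/m³.

3380 kg/m³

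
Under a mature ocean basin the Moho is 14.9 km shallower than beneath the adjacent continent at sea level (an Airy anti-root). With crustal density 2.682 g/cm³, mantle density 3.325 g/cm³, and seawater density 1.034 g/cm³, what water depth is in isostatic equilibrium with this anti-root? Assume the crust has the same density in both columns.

Replacing a thickness d of crust by seawater at the top must be balanced by replacing crust with mantle at the base: d (ρ_c − ρ_w) = a (ρ_m − ρ_c).
d = a (ρ_m − ρ_c)/(ρ_c − ρ_w) = 14.9 km × 0.643/1.648 = 5.81 km.

5.81 km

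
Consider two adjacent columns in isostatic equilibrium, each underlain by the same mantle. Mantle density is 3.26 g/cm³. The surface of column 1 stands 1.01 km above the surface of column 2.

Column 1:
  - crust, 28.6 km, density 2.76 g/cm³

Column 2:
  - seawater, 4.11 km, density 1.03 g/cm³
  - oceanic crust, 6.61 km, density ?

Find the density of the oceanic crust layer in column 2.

2.98 g/cm³

Take the compensation level at the base of the deeper column (depth z_c below the surface of column 1) and equate Σ ρ_i t_i down to z_c; mantle fills any gap and the z_c terms cancel.
Column 1: 28.6×2.76 + (z_c − 28.6)×3.26
Column 2: 1.01×0 + 4.11×1.03 + 6.61×ρ + (z_c − 1.01 − 10.72)×3.26
The z_c×3.26 term appears on both sides and cancels. Collect the known terms of each column as K = Σ(ρt)_known − 3.26 × (depth of known layers): K_1 = 78.936 − 3.26×28.6 = −14.3; K_2 = 4.2333 − 3.26×(1.01 + 10.72) = −34.0065.
Balance: K_1 = K_2 + 6.61×ρ, so ρ = (K_1 − K_2)/6.61 = 19.7065/6.61 = 2.98 g/cm³.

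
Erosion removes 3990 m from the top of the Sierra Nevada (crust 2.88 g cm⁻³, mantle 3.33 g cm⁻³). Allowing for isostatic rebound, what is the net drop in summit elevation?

539 m

Rebound u = e ρ_c/ρ_m = 3990 m × 2.88/3.33 = 3451 m.
Net surface drop = e − u = 3990 m − 3451 m = e (ρ_m − ρ_c)/ρ_m = 539 m.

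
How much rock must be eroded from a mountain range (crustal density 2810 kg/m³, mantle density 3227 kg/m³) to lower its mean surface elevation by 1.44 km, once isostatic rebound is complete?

Net drop Δ = e − u = e − e ρ_c/ρ_m = e (ρ_m − ρ_c)/ρ_m.
e = Δ ρ_m/(ρ_m − ρ_c) = 1.44 km × 3227/417 = 11.1 km.

11.1 km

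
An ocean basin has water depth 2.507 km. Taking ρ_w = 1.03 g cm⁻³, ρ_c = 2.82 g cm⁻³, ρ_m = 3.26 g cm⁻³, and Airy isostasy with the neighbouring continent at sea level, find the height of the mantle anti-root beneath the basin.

10.2 km

By Archimedes' principle applied to the lithosphere: replacing crust with seawater at the top is compensated by replacing crust with mantle at the base: d (ρ_c − ρ_w) = a (ρ_m − ρ_c).
a = d (ρ_c − ρ_w)/(ρ_m − ρ_c) = 2.507 km × 1.79/0.44 = 10.2 km.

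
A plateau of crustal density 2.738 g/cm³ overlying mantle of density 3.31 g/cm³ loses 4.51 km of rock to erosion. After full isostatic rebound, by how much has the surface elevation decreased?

0.779 km

Rebound u = e ρ_c/ρ_m = 4.51 km × 2.738/3.31 = 3.731 km.
Net surface drop = e − u = 4.51 km − 3.731 km = e (ρ_m − ρ_c)/ρ_m = 0.779 km.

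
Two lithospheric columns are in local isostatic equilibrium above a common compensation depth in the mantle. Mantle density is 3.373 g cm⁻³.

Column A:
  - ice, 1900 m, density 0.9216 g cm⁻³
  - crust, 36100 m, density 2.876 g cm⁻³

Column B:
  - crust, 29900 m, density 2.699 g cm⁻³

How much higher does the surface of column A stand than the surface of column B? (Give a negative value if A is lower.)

725 m

For any compensation level in the mantle, the mantle terms cancel and isostasy reduces to e = (Σt_A − Σt_B) − (Σ(ρt)_A − Σ(ρt)_B) / ρ_m.
Σt_A = 38000 m; Σt_B = 29900 m; Σ(ρt)_A = 105574.64; Σ(ρt)_B = 80700.1 (in m·g cm⁻³).
e = (38000 − 29900) − (105574.64 − 80700.1) / 3.373 = 725 m.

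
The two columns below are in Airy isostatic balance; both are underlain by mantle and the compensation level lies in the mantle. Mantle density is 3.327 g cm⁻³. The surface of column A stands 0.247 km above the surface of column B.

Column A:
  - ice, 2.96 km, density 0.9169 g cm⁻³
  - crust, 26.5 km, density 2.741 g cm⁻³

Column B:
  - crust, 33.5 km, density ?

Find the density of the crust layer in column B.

2.68 g cm⁻³

Take the compensation level at the base of the deeper column (depth z_c below the surface of column A) and equate Σ ρ_i t_i down to z_c; mantle fills any gap and the z_c terms cancel.
Column A: 2.96×0.9169 + 26.5×2.741 + (z_c − 29.46)×3.327
Column B: 0.247×0 + 33.5×ρ + (z_c − 0.247 − 33.5)×3.327
The z_c×3.327 term appears on both sides and cancels. Collect the known terms of each column as K = Σ(ρt)_known − 3.327 × (depth of known layers): K_A = 75.350524 − 3.327×29.46 = −22.662896; K_B = 0 − 3.327×(0.247 + 33.5) = −112.276269.
Balance: K_A = K_B + 33.5×ρ, so ρ = (K_A − K_B)/33.5 = 89.6134/33.5 = 2.68 g cm⁻³.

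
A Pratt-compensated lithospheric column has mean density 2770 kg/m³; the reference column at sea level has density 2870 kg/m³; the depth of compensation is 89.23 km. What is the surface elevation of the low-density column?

ρ_ref D = ρ (D + h) → h = D (ρ_ref − ρ)/ρ.
h = 89.23 km × (2870 − 2770)/2770 = 3.22 km.

3.22 km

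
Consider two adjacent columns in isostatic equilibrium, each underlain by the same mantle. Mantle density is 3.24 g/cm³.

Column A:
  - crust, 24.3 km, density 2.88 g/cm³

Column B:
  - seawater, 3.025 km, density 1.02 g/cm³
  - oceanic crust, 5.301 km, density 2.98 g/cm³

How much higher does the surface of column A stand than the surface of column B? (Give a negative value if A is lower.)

0.202 km

For any compensation level in the mantle, the mantle terms cancel and isostasy reduces to e = (Σt_A − Σt_B) − (Σ(ρt)_A − Σ(ρt)_B) / ρ_m.
Σt_A = 24.3 km; Σt_B = 8.326 km; Σ(ρt)_A = 69.984; Σ(ρt)_B = 18.88248 (in km·g/cm³).
e = (24.3 − 8.326) − (69.984 − 18.88248) / 3.24 = 0.202 km.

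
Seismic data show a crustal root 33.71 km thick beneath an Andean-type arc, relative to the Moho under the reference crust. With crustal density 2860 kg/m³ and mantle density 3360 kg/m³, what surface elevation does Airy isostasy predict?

Balancing pressure at the compensation depth: ρ_c h = (ρ_m − ρ_c) r.
h = r (ρ_m − ρ_c) / ρ_c = 33.71 km × (3360 − 2860) / 2860 = 5.89 km.

5.89 km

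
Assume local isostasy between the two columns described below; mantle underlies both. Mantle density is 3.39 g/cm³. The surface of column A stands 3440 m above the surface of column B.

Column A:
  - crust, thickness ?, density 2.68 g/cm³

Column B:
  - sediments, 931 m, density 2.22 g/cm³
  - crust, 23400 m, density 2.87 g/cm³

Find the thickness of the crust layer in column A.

Take the compensation level at the base of the deeper column (depth z_c below the surface of column A) and equate Σ ρ_i t_i down to z_c; mantle fills any gap and the z_c terms cancel.
Column A: x×2.68 + (z_c − 0 − x)×3.39
Column B: 3440×0 + 931×2.22 + 23400×2.87 + (z_c − 3440 − 24331)×3.39
The z_c×3.39 term appears on both sides and cancels. Collect the known terms of each column as K = Σ(ρt)_known − 3.39 × (depth of known layers): K_A = 0 − 3.39×0 = 0; K_B = 69224.82 − 3.39×(3440 + 24331) = −24918.87.
Balance: K_A − x×(3.39 − 2.68) = K_B, so x = (K_A − K_B)/(3.39 − 2.68) = 24918.9/0.71 = 35100 m.

35100 m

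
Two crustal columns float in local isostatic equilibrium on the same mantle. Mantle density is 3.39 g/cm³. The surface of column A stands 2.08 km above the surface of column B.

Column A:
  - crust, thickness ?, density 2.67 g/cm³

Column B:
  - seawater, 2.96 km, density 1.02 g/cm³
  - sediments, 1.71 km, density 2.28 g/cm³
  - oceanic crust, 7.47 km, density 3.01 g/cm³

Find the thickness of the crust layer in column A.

Take the compensation level at the base of the deeper column (depth z_c below the surface of column A) and equate Σ ρ_i t_i down to z_c; mantle fills any gap and the z_c terms cancel.
Column A: x×2.67 + (z_c − 0 − x)×3.39
Column B: 2.08×0 + 2.96×1.02 + 1.71×2.28 + 7.47×3.01 + (z_c − 2.08 − 12.14)×3.39
The z_c×3.39 term appears on both sides and cancels. Collect the known terms of each column as K = Σ(ρt)_known − 3.39 × (depth of known layers): K_A = 0 − 3.39×0 = 0; K_B = 29.4027 − 3.39×(2.08 + 12.14) = −18.8031.
Balance: K_A − x×(3.39 − 2.67) = K_B, so x = (K_A − K_B)/(3.39 − 2.67) = 18.8031/0.72 = 26.1 km.

26.1 km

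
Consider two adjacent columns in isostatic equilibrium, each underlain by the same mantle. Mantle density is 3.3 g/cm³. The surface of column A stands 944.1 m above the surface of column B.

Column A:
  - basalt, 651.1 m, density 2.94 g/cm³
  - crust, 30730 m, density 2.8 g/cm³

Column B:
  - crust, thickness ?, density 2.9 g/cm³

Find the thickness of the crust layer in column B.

Take the compensation level at the base of the deeper column (depth z_c below the surface of column A) and equate Σ ρ_i t_i down to z_c; mantle fills any gap and the z_c terms cancel.
Column A: 651.1×2.94 + 30730×2.8 + (z_c − 31381.1)×3.3
Column B: 944.1×0 + x×2.9 + (z_c − 944.1 − 0 − x)×3.3
The z_c×3.3 term appears on both sides and cancels. Collect the known terms of each column as K = Σ(ρt)_known − 3.3 × (depth of known layers): K_A = 87958.234 − 3.3×31381.1 = −15599.396; K_B = 0 − 3.3×(944.1 + 0) = −3115.53.
Balance: K_A = K_B − x×(3.3 − 2.9), so x = (K_B − K_A)/(3.3 − 2.9) = 12483.9/0.4 = 31200 m.

31200 m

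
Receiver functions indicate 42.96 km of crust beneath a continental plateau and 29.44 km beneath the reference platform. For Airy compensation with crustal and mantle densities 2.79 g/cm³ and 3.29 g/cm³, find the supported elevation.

Excess crust Δ = 42.96 km − 29.44 km = 13.52 km, split between elevation h and root r with h + r = Δ.
Airy balance ρ_c h = (ρ_m − ρ_c) r gives r = h ρ_c/(ρ_m − ρ_c), so h (1 + ρ_c/(ρ_m − ρ_c)) = Δ, i.e. h = Δ (ρ_m − ρ_c)/ρ_m.
h = 13.52 km × 0.5/3.29 = 2.05 km.

2.05 km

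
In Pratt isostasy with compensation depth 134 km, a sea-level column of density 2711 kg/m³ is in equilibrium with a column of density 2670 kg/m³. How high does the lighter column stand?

ρ_ref D = ρ (D + h) → h = D (ρ_ref − ρ)/ρ.
h = 134 km × (2711 − 2670)/2670 = 2.06 km.

2.06 km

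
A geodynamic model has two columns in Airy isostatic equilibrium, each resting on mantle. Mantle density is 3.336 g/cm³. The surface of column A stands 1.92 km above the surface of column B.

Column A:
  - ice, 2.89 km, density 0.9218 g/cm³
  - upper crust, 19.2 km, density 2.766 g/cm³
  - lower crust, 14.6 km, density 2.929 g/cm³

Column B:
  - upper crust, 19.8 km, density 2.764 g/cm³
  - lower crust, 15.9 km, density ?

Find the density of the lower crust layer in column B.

2.95 g/cm³

Take the compensation level at the base of the deeper column (depth z_c below the surface of column A) and equate Σ ρ_i t_i down to z_c; mantle fills any gap and the z_c terms cancel.
Column A: 2.89×0.9218 + 19.2×2.766 + 14.6×2.929 + (z_c − 36.69)×3.336
Column B: 1.92×0 + 19.8×2.764 + 15.9×ρ + (z_c − 1.92 − 35.7)×3.336
The z_c×3.336 term appears on both sides and cancels. Collect the known terms of each column as K = Σ(ρt)_known − 3.336 × (depth of known layers): K_A = 98.534602 − 3.336×36.69 = −23.863238; K_B = 54.7272 − 3.336×(1.92 + 35.7) = −70.77312.
Balance: K_A = K_B + 15.9×ρ, so ρ = (K_A − K_B)/15.9 = 46.9099/15.9 = 2.95 g/cm³.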